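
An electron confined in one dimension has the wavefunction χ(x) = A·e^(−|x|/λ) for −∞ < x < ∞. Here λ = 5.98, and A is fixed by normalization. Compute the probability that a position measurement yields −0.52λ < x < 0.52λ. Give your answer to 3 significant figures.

P = ∫_{−0.52λ}^{0.52λ} |χ(x)|² dx.
The normalization integral ∫|χ|²dx over the whole domain equals λ·A², and A² cancels in the ratio.
Both integrals are even about x = 0, so only the x ≥ 0 halves are needed (the factors of 2 cancel). Substituting u = x/λ, A² and the length scale cancel in the ratio: P = ∫_{0}^{0.52} e^(-2·u) du / ∫_{0}^{∞} e^(-2·u) du.
An antiderivative of e^(-2·u) is -e^(-2·u)/2; evaluating from 0 to 0.52 gives 1/2 - e^(-26/25)/2, while the full integral is 1/2.
This works out to P = 0.6465.

P ≈ 0.647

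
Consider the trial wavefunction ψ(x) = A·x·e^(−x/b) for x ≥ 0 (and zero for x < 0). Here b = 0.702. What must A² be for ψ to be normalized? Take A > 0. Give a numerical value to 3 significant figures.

Require ∫ |ψ|² dx = 1 over the whole domain.
Using ∫₀^∞ xⁿ e^(−αx) dx = n!/αⁿ⁺¹, carrying out the integral gives A² · b^3/4.
Setting this equal to 1 gives A² = 1/(b^3/4).
Plugging in b = 0.702 yields A = 3.400.

A^2 ≈ 11.6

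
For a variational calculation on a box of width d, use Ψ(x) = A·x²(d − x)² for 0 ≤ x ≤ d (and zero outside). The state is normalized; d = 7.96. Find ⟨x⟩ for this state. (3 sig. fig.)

⟨x⟩ = ∫ x |Ψ|² dx over the full domain.
Since the A² factors cancel between numerator and denominator, ⟨x⟩ = d/2.
With d = 7.96, ⟨x⟩ = 3.980.

⟨x⟩ ≈ 3.98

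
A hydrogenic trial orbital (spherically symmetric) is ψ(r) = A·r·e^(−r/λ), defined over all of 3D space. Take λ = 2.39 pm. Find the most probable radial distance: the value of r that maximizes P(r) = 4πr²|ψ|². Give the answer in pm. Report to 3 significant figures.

r ≈ 4.78 pm

Set d/dr [P(r) = 4πr²|ψ|²] = 0 and solve for r > 0.
Solving yields r = 2·λ.
With λ = 2.39, the most probable radial distance is 4.780 pm.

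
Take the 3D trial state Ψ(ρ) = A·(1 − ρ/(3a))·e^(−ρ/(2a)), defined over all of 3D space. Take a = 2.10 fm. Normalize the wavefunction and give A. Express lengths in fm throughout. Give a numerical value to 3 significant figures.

Require ∫ |Ψ|² 4πρ² dρ = 1 over the whole domain.
In 3D with spherical symmetry the volume element is 4πρ² dρ.
∫|Ψ|² 4πρ² dρ = A²·(8·π·a^3/3).
Plugging in a = 2.10 yields A = 0.1135.

A ≈ 0.114 fm^(-3/2)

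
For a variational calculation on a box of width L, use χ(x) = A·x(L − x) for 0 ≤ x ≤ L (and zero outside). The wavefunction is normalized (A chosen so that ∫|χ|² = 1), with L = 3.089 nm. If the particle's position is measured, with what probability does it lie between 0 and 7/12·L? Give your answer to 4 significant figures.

P = ∫_{0}^{7/12·L} |χ(x)|² dx.
With A² fixed by ∫|χ|² = 1, i.e. A² = (L^5/30)^(−1), substitute and integrate.
Substituting u = x/L, A² and the length scale cancel in the ratio: P = ∫_{0}^{7/12} u^2·(1 - u)^2 du / ∫_{0}^{1} u^2·(1 - u)^2 du.
With ∫ u^2·(1 - u)^2 du = u^3·(6·u^2 - 15·u + 10)/30 + C, the region integral is ≈ 0.0217794 and the full one is 1/30.
Taking the ratio, P = 0.65338.

P ≈ 0.6534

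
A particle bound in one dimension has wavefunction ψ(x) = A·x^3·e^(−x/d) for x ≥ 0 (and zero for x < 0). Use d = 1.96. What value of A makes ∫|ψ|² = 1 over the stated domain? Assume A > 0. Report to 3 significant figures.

A ≈ 0.0400

Normalization requires ∫|ψ|² dx = 1, integrated from 0 to ∞.
Recall ∫₀^∞ x^m e^(−x/β) dx = m!·β^(m+1), carrying out the integral gives A² · 45·d^7/8.
So A² = (45·d^7/8)^(−1).
With d = 1.96: A² = 0.001600 and A = 0.04000.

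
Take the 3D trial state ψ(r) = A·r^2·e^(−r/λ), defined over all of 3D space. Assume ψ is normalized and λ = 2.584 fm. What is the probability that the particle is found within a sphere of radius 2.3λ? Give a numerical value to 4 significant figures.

P = ∫ |ψ|² 4πr² dr over r ≤ 2.3λ.
Normalization gives A² = 1/(45·π·λ^7/2).
Substituting u = r/λ, A², 4π and the length scale all cancel in the ratio: P = ∫_{0}^{2.3} u^6·e^(-2·u) du / ∫_{0}^{∞} u^6·e^(-2·u) du.
With ∫ u^6·e^(-2·u) du = -(4·u^6 + 12·u^5 + 30·u^4 + 60·u^3 + 90·u^2 + 90·u + 45)·e^(-2·u)/8 + C, the region integral is ≈ 1.02359 and the full one is 45/8.
The region integral divided by the full integral gives P = 0.18197.

P ≈ 0.1820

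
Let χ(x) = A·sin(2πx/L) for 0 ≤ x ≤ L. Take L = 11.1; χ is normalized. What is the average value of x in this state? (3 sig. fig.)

⟨x⟩ ≈ 5.55

⟨x⟩ = ∫ x |χ|² dx over the full domain.
Evaluating both integrals, ⟨x⟩ = L/2.
Putting L = 11.1 gives 5.550.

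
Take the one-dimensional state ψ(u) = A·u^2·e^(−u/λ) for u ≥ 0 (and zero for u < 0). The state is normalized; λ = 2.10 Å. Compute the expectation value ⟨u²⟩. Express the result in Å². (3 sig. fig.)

By definition ⟨u²⟩ = ∫ u^2 |ψ(u)|² du.
Recall ∫₀^∞ u^m e^(−u/β) du = m!·β^(m+1), evaluating both integrals, ⟨u²⟩ = 15·λ^2/2.
Putting λ = 2.10 gives 33.08.

⟨u^2⟩ ≈ 33.1 Å^2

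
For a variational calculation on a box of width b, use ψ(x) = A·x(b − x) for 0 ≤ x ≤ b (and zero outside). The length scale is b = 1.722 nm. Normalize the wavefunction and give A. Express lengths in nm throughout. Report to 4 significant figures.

A ≈ 1.408 nm^(-5/2)

Normalization requires ∫|ψ|² dx = 1, integrated from 0 to b.
Expanding the polynomial and integrating term by term, ∫|ψ|² dx = A²·(b^5/30).
Setting this equal to 1 gives A² = 1/(b^5/30).
Plugging in b = 1.722 yields A = 1.4076.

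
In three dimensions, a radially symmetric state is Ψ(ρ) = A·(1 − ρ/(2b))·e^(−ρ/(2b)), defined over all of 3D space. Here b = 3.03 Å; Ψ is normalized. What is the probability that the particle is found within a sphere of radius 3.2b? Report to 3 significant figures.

P = ∫ |Ψ|² 4πρ² dρ over ρ ≤ 3.2b.
A² is fixed by ∫₀^∞ 4πρ²|Ψ|² dρ = 1, i.e. A² = (8·π·b^3)^(−1).
Substituting u = ρ/b, A², 4π and the length scale all cancel in the ratio: P = ∫_{0}^{3.2} u^2·(1 - u/2)^2·e^(-u) du / ∫_{0}^{∞} u^2·(1 - u/2)^2·e^(-u) du.
An antiderivative of u^2·(1 - u/2)^2·e^(-u) is -(u^4/4 + u^2 + 2·u + 2)·e^(-u); evaluating from 0 to 3.2 gives ≈ 0.17164, while the full integral is 2.
This evaluates to P = 0.08582.

P ≈ 0.0858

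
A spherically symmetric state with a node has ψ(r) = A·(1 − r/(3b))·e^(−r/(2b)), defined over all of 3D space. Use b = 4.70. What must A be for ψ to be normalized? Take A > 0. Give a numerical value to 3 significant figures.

Normalization requires ∫|ψ|² 4πr² dr = 1, integrated from 0 to ∞.
The angular integral contributes 4π, leaving ∫₀^∞ r²|ψ|² dr.
Using ∫₀^∞ rⁿ e^(−αr) dr = n!/αⁿ⁺¹, with ψ = A·(1 − r/(3b))·e^(−r/(2b)), the integral evaluates to A²·[8·π·b^3/3].
Hence A² = 1/[8·π·b^3/3].
Substituting b = 4.70 gives A² = 0.001150, so A = 0.03391.

A ≈ 0.0339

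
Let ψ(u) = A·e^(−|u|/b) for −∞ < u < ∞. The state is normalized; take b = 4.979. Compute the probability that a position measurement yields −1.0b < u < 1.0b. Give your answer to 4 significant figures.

P ≈ 0.8647

P = ∫_{−1.0b}^{1.0b} |ψ(u)|² du.
With A² fixed by ∫|ψ|² = 1, i.e. A² = (b)^(−1), substitute and integrate.
By symmetry take twice the u ≥ 0 contribution in numerator and denominator; the 2's cancel. Substituting t = u/b, A² and the length scale cancel in the ratio: P = ∫_{0}^{1.0} e^(-2·t) dt / ∫_{0}^{∞} e^(-2·t) dt.
Using ∫ e^(-2·t) dt = -e^(-2·t)/2, the numerator is 1/2 - e^(-2)/2 and the denominator is 1/2.
Evaluating gives P = 0.86466.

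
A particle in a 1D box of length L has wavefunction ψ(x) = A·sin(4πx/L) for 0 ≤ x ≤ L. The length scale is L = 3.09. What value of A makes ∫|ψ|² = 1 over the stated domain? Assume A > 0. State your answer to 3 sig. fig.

A ≈ 0.805

Normalization requires ∫|ψ|² dx = 1, integrated from 0 to L.
The integral (without the A² prefactor) comes out to L/2.
Setting this equal to 1 gives A² = 1/(L/2).
Plugging in L = 3.09 yields A = 0.8045.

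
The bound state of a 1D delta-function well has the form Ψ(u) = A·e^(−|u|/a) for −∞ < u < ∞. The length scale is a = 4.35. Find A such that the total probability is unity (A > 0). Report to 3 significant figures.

A ≈ 0.479

Require ∫ |Ψ|² du = 1 over the whole domain.
Recall ∫₀^∞ u^m e^(−u/β) du = m!·β^(m+1), with Ψ = A·e^(−|u|/a), the integral evaluates to A²·[a].
So A² = (a)^(−1).
Substituting a = 4.35 gives A² = 0.2299, so A = 0.4795.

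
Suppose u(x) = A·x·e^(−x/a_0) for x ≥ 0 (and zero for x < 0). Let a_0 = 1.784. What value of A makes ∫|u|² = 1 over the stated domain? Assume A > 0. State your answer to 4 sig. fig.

A ≈ 0.8393

We need A² ∫|f|² dx = 1, taking the integral from 0 to ∞.
With u = A·x·e^(−x/a_0), the integral evaluates to A²·[a_0^3/4].
Hence A² = 1/[a_0^3/4].
Plugging in a_0 = 1.784 yields A = 0.83934.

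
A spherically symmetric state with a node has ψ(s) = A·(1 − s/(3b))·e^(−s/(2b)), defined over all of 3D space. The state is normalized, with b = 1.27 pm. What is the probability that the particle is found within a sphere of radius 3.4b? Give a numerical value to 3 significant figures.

P ≈ 0.354

P = ∫ |ψ|² 4πs² ds over s ≤ 3.4b.
Normalization gives A² = 1/(8·π·b^3/3).
Substituting u = s/b, A², 4π and the length scale all cancel in the ratio: P = ∫_{0}^{3.4} u^2·(1 - u/3)^2·e^(-u) du / ∫_{0}^{∞} u^2·(1 - u/3)^2·e^(-u) du.
With ∫ u^2·(1 - u/3)^2·e^(-u) du = (-u^4 + 2·u^3 - 3·u^2 - 6·u - 6)·e^(-u)/9 + C, the region integral is ≈ 0.23613 and the full one is 2/3.
Taking the ratio yields P = 0.3542.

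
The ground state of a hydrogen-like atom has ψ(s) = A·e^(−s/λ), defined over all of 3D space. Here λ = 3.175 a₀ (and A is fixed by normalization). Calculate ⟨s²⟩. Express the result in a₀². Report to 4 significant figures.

The expectation value is the |ψ|²-weighted average of s^2: ∫ s^2|ψ|² 4πs² ds.
Recall ∫₀^∞ s^m e^(−s/β) ds = m!·β^(m+1), the ratio of the moment integral to the normalization integral gives ⟨s²⟩ = 3·λ^2.
With λ = 3.175, ⟨s^2⟩ = 30.242.

⟨s^2⟩ ≈ 30.24 a₀^2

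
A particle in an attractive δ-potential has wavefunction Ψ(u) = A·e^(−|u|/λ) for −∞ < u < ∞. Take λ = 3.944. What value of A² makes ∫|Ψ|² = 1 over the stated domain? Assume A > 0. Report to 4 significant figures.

A^2 ≈ 0.2535

We need A² ∫|f|² du = 1, taking the integral from −∞ to ∞.
With Ψ = A·e^(−|u|/λ), the integral evaluates to A²·[λ].
So A² = (λ)^(−1).
Substituting λ = 3.944 gives A² = 0.25355, so A = 0.50354.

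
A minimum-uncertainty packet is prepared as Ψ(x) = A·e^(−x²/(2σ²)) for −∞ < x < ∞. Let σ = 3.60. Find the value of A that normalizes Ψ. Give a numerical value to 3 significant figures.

A ≈ 0.396

Require ∫ |Ψ|² dx = 1 over the whole domain.
Differentiating ∫e^(−αx²) dx = √(π/α) under α to get the higher moments, ∫|Ψ|² dx = A²·(√(π)·σ).
Plugging in σ = 3.60 yields A = 0.3959.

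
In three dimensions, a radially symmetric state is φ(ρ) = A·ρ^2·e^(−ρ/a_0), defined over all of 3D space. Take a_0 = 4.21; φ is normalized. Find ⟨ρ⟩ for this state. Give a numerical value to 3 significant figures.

⟨ρ⟩ = ∫ ρ |φ|² 4πρ² dρ over the full domain.
Evaluating both integrals, ⟨ρ⟩ = 7·a_0/2.
Putting a_0 = 4.21 gives 14.74.

⟨ρ⟩ ≈ 14.7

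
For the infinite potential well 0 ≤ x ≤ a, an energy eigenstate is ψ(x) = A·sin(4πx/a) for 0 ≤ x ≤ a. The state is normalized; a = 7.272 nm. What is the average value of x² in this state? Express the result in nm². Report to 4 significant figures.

The expectation value is the |ψ|²-weighted average of x^2: ∫ x^2|ψ|² dx.
The ratio of the moment integral to the normalization integral gives ⟨x²⟩ = -a^2/(32·π^2) + a^2/3.
With a = 7.272, ⟨x^2⟩ = 17.460.

⟨x^2⟩ ≈ 17.46 nm^2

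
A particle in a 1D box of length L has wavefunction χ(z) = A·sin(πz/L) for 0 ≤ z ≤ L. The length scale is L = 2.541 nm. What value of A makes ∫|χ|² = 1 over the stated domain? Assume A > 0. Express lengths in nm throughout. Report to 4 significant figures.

Require ∫ |χ|² dz = 1 over the whole domain.
The integral (without the A² prefactor) comes out to L/2.
Setting this equal to 1 gives A² = 1/(L/2).
Substituting L = 2.541 gives A² = 0.78709, so A = 0.88718.

A ≈ 0.8872 nm^(-1/2)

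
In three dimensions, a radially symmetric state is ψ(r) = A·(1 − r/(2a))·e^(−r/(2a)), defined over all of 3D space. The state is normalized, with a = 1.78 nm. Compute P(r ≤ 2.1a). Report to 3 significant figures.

Integrate the radial probability density 4πr²|ψ|² over r ≤ 2.1a.
Normalization gives A² = 1/(8·π·a^3).
In terms of u = r/a (A², 4π and the length scale all cancel between numerator and denominator), P = [∫_{0}^{2.1} u^2·(1 - u/2)^2·e^(-u) du] / [∫_{0}^{∞} u^2·(1 - u/2)^2·e^(-u) du].
With ∫ u^2·(1 - u/2)^2·e^(-u) du = -(u^4/4 + u^2 + 2·u + 2)·e^(-u) + C, the region integral is ≈ 0.10535 and the full one is 2.
Taking the ratio yields P = 0.05268.

P ≈ 0.0527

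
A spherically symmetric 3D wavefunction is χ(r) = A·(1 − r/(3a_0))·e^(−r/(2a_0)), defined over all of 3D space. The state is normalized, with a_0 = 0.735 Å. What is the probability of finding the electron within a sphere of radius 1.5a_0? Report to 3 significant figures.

P ≈ 0.254

Integrate the radial probability density 4πr²|χ|² over r ≤ 1.5a_0.
The full normalization integral is A²·[8·π·a_0^3/3] = 1, fixing A².
In terms of u = r/a_0 (A², 4π and the length scale all cancel between numerator and denominator), P = [∫_{0}^{1.5} u^2·(1 - u/3)^2·e^(-u) du] / [∫_{0}^{∞} u^2·(1 - u/3)^2·e^(-u) du].
With ∫ u^2·(1 - u/3)^2·e^(-u) du = (-u^4 + 2·u^3 - 3·u^2 - 6·u - 6)·e^(-u)/9 + C, the region integral is 2/3 - 107·e^(-3/2)/48 and the full one is 2/3.
Taking the ratio yields P = 0.2539.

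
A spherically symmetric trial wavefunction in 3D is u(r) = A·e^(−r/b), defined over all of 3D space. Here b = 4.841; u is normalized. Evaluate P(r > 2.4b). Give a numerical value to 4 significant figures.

With dV = 4πr²dr, the probability is ∫|u|² dV over r > 2.4b.
Normalization gives A² = 1/(π·b^3).
Let t = r/b; then A², 4π and the length scale all cancel, so P = ∫_{2.4}^{∞} t^2·e^(-2·t) dt ÷ ∫_{0}^{∞} t^2·e^(-2·t) dt.
With ∫ t^2·e^(-2·t) dt = -(2·t^2 + 2·t + 1)·e^(-2·t)/4 + C, the region integral is 433·e^(-24/5)/100 and the full one is 1/4.
Taking the ratio yields P = 0.14254.

P ≈ 0.1425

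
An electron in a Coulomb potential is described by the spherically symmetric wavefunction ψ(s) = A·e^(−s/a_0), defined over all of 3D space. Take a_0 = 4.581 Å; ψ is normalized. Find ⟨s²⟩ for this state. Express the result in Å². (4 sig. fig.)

⟨s^2⟩ ≈ 62.96 Å^2

By definition ⟨s²⟩ = ∫ s^2 |ψ(s)|² 4πs² ds.
With ∫₀^∞ s^4 e^(−αs) ds = 4!/α^5, the ratio of the moment integral to the normalization integral gives ⟨s²⟩ = 3·a_0^2.
With a_0 = 4.581, ⟨s^2⟩ = 62.957.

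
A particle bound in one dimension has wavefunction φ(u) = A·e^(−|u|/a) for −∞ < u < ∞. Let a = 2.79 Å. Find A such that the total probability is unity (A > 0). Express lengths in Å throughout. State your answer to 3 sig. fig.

The normalization condition is ∫|φ|² du = 1 from −∞ to ∞.
∫|φ|² du = A²·(a).
Hence A² = 1/[a].
Substituting a = 2.79 gives A² = 0.3584, so A = 0.5987.

A ≈ 0.599 Å^(-1/2)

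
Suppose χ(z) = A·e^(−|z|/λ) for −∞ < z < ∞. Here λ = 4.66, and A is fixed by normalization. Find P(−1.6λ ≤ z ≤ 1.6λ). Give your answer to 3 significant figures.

|χ|² is the probability density, so P = ∫_{−1.6λ}^{1.6λ} |χ|² dz.
The normalization integral ∫|χ|²dz over the whole domain equals λ·A², and A² cancels in the ratio.
Both integrals are even about z = 0, so only the z ≥ 0 halves are needed (the factors of 2 cancel). Substituting u = z/λ, A² and the length scale cancel in the ratio: P = ∫_{0}^{1.6} e^(-2·u) du / ∫_{0}^{∞} e^(-2·u) du.
With ∫ e^(-2·u) du = -e^(-2·u)/2 + C, the region integral is 1/2 - e^(-16/5)/2 and the full one is 1/2.
Taking the ratio, P = 0.9592.

P ≈ 0.959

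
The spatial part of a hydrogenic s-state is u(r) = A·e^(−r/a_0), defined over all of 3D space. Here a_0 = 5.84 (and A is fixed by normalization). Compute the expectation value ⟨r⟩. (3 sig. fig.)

⟨r⟩ ≈ 8.76

The expectation value is the |u|²-weighted average of r: ∫ r|u|² 4πr² dr.
Since the A² factors cancel between numerator and denominator, ⟨r⟩ = 3·a_0/2.
Putting a_0 = 5.84 gives 8.760.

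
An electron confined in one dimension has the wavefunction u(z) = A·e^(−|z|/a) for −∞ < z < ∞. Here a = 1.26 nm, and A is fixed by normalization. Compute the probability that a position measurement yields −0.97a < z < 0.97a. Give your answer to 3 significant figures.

P ≈ 0.856

|u|² is the probability density, so P = ∫_{−0.97a}^{0.97a} |u|² dz.
With A² fixed by ∫|u|² = 1, i.e. A² = (a)^(−1), substitute and integrate.
Both integrals are even about z = 0, so only the z ≥ 0 halves are needed (the factors of 2 cancel). Let t = z/a; then A² and the length scale cancel, so P = ∫_{0}^{0.97} e^(-2·t) dt ÷ ∫_{0}^{∞} e^(-2·t) dt.
An antiderivative of e^(-2·t) is -e^(-2·t)/2; evaluating from 0 to 0.97 gives 1/2 - e^(-97/50)/2, while the full integral is 1/2.
This works out to P = 0.8563.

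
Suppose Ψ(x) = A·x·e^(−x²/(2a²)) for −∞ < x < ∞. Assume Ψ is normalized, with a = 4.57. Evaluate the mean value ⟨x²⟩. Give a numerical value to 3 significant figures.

⟨x²⟩ = ∫ x^2 |Ψ|² dx over the full domain.
With ∫_{−∞}^{∞} x^(2m) e^(−αx²) dx = (2m−1)!!·√π / (2^m α^(m+1/2)), since the A² factors cancel between numerator and denominator, ⟨x²⟩ = 3·a^2/2.
With a = 4.57, ⟨x^2⟩ = 31.33.

⟨x^2⟩ ≈ 31.3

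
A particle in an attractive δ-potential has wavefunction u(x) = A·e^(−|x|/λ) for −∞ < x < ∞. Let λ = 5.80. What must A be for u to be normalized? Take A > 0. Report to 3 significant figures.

Require ∫ |u|² dx = 1 over the whole domain.
The integral (without the A² prefactor) comes out to λ.
Setting this equal to 1 gives A² = 1/(λ).
Plugging in λ = 5.80 yields A = 0.4152.

A ≈ 0.415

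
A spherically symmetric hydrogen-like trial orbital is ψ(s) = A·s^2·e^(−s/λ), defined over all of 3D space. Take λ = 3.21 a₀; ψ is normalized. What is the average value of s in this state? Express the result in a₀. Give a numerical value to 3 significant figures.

⟨s⟩ ≈ 11.2 a₀

The expectation value is the |ψ|²-weighted average of s: ∫ s|ψ|² 4πs² ds.
Recall ∫₀^∞ s^m e^(−s/β) ds = m!·β^(m+1), evaluating both integrals, ⟨s⟩ = 7·λ/2.
With λ = 3.21, ⟨s⟩ = 11.24.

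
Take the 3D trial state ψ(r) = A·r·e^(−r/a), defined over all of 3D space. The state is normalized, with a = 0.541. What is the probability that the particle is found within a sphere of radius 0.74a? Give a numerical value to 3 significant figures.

Integrate the radial probability density 4πr²|ψ|² over r ≤ 0.74a.
A² is fixed by ∫₀^∞ 4πr²|ψ|² dr = 1, i.e. A² = (3·π·a^5)^(−1).
In terms of u = r/a (A², 4π and the length scale all cancel between numerator and denominator), P = [∫_{0}^{0.74} u^4·e^(-2·u) du] / [∫_{0}^{∞} u^4·e^(-2·u) du].
Using ∫ u^4·e^(-2·u) du = -(u^4/2 + u^3 + 3·u^2/2 + 3·u/2 + 3/4)·e^(-2·u), the numerator is ≈ 0.013238 and the denominator is 3/4.
This evaluates to P = 0.01765.

P ≈ 0.0177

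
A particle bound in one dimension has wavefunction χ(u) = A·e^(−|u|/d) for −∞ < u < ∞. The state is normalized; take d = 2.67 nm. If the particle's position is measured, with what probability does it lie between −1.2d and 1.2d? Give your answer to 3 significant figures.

The probability is P = ∫ |χ|² du over [−1.2d, 1.2d].
With A² fixed by ∫|χ|² = 1, i.e. A² = (d)^(−1), substitute and integrate.
Both integrals are even about u = 0, so only the u ≥ 0 halves are needed (the factors of 2 cancel). In terms of t = u/d (A² and the length scale cancel between numerator and denominator), P = [∫_{0}^{1.2} e^(-2·t) dt] / [∫_{0}^{∞} e^(-2·t) dt].
With ∫ e^(-2·t) dt = -e^(-2·t)/2 + C, the region integral is 1/2 - e^(-12/5)/2 and the full one is 1/2.
Evaluating gives P = 0.9093.

P ≈ 0.909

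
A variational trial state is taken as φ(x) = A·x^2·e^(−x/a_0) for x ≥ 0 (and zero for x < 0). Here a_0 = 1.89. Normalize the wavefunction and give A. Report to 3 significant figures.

We need A² ∫|f|² dx = 1, taking the integral from 0 to ∞.
Using ∫₀^∞ xⁿ e^(−αx) dx = n!/αⁿ⁺¹, with φ = A·x^2·e^(−x/a_0), the integral evaluates to A²·[3·a_0^5/4].
Hence A² = 1/[3·a_0^5/4].
With a_0 = 1.89: A² = 0.05529 and A = 0.2351.

A ≈ 0.235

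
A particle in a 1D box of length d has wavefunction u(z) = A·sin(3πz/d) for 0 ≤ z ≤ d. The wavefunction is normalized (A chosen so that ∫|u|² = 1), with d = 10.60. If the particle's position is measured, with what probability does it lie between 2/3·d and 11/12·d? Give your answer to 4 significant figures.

|u|² is the probability density, so P = ∫_{2/3·d}^{11/12·d} |u|² dz.
Since A² = 1/(d/2), this is the region integral divided by the full normalization integral.
In terms of t = z/d (A² and the length scale cancel between numerator and denominator), P = [∫_{2/3}^{11/12} sin(3·π·t)^2 dt] / [∫_{0}^{1} sin(3·π·t)^2 dt].
Using ∫ sin(3·π·t)^2 dt = t/2 - sin(6·π·t)/(12·π), the numerator is 1/(12·π) + 1/8 and the denominator is 1/2.
Evaluating gives P = (2 + 3·π)/(12·π).

P ≈ 0.3031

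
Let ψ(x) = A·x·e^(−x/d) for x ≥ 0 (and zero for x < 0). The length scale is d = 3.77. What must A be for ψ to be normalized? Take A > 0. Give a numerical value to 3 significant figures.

Normalization requires ∫|ψ|² dx = 1, integrated from 0 to ∞.
Recall ∫₀^∞ x^m e^(−x/β) dx = m!·β^(m+1), ∫|ψ|² dx = A²·(d^3/4).
Hence A² = 1/[d^3/4].
Substituting d = 3.77 gives A² = 0.07465, so A = 0.2732.

A ≈ 0.273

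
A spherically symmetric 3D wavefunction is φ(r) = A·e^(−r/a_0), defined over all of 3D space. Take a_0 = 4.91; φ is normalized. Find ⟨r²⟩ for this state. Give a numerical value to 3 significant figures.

The expectation value is the |φ|²-weighted average of r^2: ∫ r^2|φ|² 4πr² dr.
Recall ∫₀^∞ r^m e^(−r/β) dr = m!·β^(m+1), the ratio of the moment integral to the normalization integral gives ⟨r²⟩ = 3·a_0^2.
Putting a_0 = 4.91 gives 72.32.

⟨r^2⟩ ≈ 72.3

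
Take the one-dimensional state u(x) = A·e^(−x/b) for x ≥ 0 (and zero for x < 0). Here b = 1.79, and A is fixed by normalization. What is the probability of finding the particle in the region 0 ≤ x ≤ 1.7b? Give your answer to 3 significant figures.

The probability is P = ∫ |u|² dx over [0, 1.7b].
Since A² = 1/(b/2), this is the region integral divided by the full normalization integral.
Let t = x/b; then A² and the length scale cancel, so P = ∫_{0}^{1.7} e^(-2·t) dt ÷ ∫_{0}^{∞} e^(-2·t) dt.
With ∫ e^(-2·t) dt = -e^(-2·t)/2 + C, the region integral is 1/2 - e^(-17/5)/2 and the full one is 1/2.
The result is P = 0.9666.

P ≈ 0.967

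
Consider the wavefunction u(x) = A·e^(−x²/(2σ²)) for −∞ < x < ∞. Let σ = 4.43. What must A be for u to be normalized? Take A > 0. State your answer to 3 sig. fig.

The normalization condition is ∫|u|² dx = 1 from −∞ to ∞.
The integral (without the A² prefactor) comes out to √(π)·σ.
Substituting σ = 4.43 gives A² = 0.1274, so A = 0.3569.

A ≈ 0.357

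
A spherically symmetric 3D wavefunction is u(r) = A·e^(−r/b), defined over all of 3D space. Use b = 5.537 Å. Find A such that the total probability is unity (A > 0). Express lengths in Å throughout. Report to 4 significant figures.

Require ∫ |u|² 4πr² dr = 1 over the whole domain.
In 3D with spherical symmetry the volume element is 4πr² dr.
Using ∫₀^∞ rⁿ e^(−αr) dr = n!/αⁿ⁺¹, ∫|u|² 4πr² dr = A²·(π·b^3).
Setting this equal to 1 gives A² = 1/(π·b^3).
Plugging in b = 5.537 yields A = 0.043303.

A ≈ 0.04330 Å^(-3/2)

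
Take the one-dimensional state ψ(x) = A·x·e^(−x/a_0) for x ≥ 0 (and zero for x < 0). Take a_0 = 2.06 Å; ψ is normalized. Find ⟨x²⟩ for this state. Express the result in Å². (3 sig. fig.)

⟨x^2⟩ ≈ 12.7 Å^2

By definition ⟨x²⟩ = ∫ x^2 |ψ(x)|² dx.
Evaluating both integrals, ⟨x²⟩ = 3·a_0^2.
With a_0 = 2.06, ⟨x^2⟩ = 12.73.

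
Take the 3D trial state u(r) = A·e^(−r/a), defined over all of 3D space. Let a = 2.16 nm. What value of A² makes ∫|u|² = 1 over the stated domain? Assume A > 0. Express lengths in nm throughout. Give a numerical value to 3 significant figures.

A^2 ≈ 0.0316 nm^(-3)

The normalization condition is ∫|u|² 4πr² dr = 1 from 0 to ∞.
In 3D with spherical symmetry the volume element is 4πr² dr.
With u = A·e^(−r/a), the integral evaluates to A²·[π·a^3].
Hence A² = 1/[π·a^3].
With a = 2.16: A² = 0.03159 and A = 0.1777.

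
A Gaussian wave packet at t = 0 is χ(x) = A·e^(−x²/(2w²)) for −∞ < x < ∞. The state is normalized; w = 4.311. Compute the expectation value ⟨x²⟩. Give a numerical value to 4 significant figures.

⟨x^2⟩ ≈ 9.292

⟨x²⟩ = ∫ x^2 |χ|² dx over the full domain.
Differentiating ∫e^(−αx²) dx = √(π/α) under α to get the higher moments, since the A² factors cancel between numerator and denominator, ⟨x²⟩ = w^2/2.
With w = 4.311, ⟨x^2⟩ = 9.2924.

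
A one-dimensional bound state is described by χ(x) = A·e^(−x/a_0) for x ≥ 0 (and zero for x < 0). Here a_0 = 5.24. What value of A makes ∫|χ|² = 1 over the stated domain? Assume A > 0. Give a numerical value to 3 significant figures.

A ≈ 0.618

Normalization requires ∫|χ|² dx = 1, integrated from 0 to ∞.
Recall ∫₀^∞ x^m e^(−x/β) dx = m!·β^(m+1), ∫|χ|² dx = A²·(a_0/2).
So A² = (a_0/2)^(−1).
Plugging in a_0 = 5.24 yields A = 0.6178.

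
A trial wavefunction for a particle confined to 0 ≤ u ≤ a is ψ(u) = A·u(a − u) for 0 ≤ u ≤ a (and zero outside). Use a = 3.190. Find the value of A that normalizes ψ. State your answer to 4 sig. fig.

A ≈ 0.3014

Normalization requires ∫|ψ|² du = 1, integrated from 0 to a.
Expanding the polynomial and integrating term by term, the integral (without the A² prefactor) comes out to a^5/30.
Setting this equal to 1 gives A² = 1/(a^5/30).
Substituting a = 3.190 gives A² = 0.090817, so A = 0.30136.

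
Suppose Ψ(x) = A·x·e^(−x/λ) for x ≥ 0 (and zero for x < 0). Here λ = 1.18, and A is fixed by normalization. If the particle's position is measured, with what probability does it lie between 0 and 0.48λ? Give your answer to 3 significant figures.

P ≈ 0.0731

|Ψ|² is the probability density, so P = ∫_{0}^{0.48λ} |Ψ|² dx.
Since A² = 1/(λ^3/4), this is the region integral divided by the full normalization integral.
Substituting u = x/λ, A² and the length scale cancel in the ratio: P = ∫_{0}^{0.48} u^2·e^(-2·u) du / ∫_{0}^{∞} u^2·e^(-2·u) du.
Using ∫ u^2·e^(-2·u) du = -(2·u^2 + 2·u + 1)·e^(-2·u)/4, the numerator is 1/4 - 1513·e^(-24/25)/2500 and the denominator is 1/4.
Taking the ratio, P = 0.07309.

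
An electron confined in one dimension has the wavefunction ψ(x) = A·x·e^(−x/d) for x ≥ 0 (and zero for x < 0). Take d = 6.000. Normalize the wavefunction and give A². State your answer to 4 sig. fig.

A^2 ≈ 0.01852

Normalization requires ∫|ψ|² dx = 1, integrated from 0 to ∞.
∫|ψ|² dx = A²·(d^3/4).
With d = 6.000: A² = 0.018519 and A = 0.13608.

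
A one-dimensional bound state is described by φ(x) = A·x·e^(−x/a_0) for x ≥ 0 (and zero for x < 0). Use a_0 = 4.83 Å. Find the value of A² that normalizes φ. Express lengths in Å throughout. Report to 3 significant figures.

Normalization requires ∫|φ|² dx = 1, integrated from 0 to ∞.
With ∫₀^∞ x^2 e^(−αx) dx = 2!/α^3, carrying out the integral gives A² · a_0^3/4.
So A² = (a_0^3/4)^(−1).
Substituting a_0 = 4.83 gives A² = 0.03550, so A = 0.1884.

A^2 ≈ 0.0355 Å^(-3)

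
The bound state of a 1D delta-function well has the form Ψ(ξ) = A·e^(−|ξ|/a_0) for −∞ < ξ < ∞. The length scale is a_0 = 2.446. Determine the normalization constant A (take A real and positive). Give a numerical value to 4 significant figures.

A ≈ 0.6394

The normalization condition is ∫|Ψ|² dξ = 1 from −∞ to ∞.
Using ∫₀^∞ ξⁿ e^(−αξ) dξ = n!/αⁿ⁺¹, with Ψ = A·e^(−|ξ|/a_0), the integral evaluates to A²·[a_0].
So A² = (a_0)^(−1).
Plugging in a_0 = 2.446 yields A = 0.63940.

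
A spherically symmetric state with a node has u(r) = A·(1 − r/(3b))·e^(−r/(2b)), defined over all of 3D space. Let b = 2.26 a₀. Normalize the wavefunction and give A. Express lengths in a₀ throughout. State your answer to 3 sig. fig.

Normalization requires ∫|u|² 4πr² dr = 1, integrated from 0 to ∞.
(Spherical symmetry: dV = 4πr² dr.)
The integral (without the A² prefactor) comes out to 8·π·b^3/3.
With b = 2.26: A² = 0.01034 and A = 0.1017.

A ≈ 0.102 a₀^(-3/2)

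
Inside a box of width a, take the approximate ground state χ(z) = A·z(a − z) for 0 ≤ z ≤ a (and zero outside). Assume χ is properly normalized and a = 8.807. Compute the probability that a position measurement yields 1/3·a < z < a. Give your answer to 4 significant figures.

|χ|² is the probability density, so P = ∫_{1/3·a}^{a} |χ|² dz.
The normalization integral ∫|χ|²dz over the whole domain equals a^5/30·A², and A² cancels in the ratio.
Let u = z/a; then A² and the length scale cancel, so P = ∫_{1/3}^{1} u^2·(1 - u)^2 du ÷ ∫_{0}^{1} u^2·(1 - u)^2 du.
Using ∫ u^2·(1 - u)^2 du = u^3·(6·u^2 - 15·u + 10)/30, the numerator is 32/1215 and the denominator is 1/30.
Taking the ratio, P = 64/81.

P ≈ 0.7901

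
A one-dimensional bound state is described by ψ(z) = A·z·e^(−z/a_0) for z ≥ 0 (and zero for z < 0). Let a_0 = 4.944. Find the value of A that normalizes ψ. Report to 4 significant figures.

We need A² ∫|f|² dz = 1, taking the integral from 0 to ∞.
Using ∫₀^∞ zⁿ e^(−αz) dz = n!/αⁿ⁺¹, carrying out the integral gives A² · a_0^3/4.
Plugging in a_0 = 4.944 yields A = 0.18193.

A ≈ 0.1819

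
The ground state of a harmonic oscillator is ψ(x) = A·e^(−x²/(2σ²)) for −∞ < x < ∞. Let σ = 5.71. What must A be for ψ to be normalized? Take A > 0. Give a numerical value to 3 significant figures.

We need A² ∫|f|² dx = 1, taking the integral from −∞ to ∞.
Using the Gaussian integral ∫_{−∞}^{∞} e^(−αx²) dx = √(π/α), the integral (without the A² prefactor) comes out to √(π)·σ.
So A² = (√(π)·σ)^(−1).
Substituting σ = 5.71 gives A² = 0.09881, so A = 0.3143.

A ≈ 0.314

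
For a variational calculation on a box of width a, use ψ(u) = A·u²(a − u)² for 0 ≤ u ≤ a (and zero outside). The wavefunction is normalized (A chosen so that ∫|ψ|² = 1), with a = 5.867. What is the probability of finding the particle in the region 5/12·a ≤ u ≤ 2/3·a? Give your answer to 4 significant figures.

P ≈ 0.5528

|ψ|² is the probability density, so P = ∫_{5/12·a}^{2/3·a} |ψ|² du.
With A² fixed by ∫|ψ|² = 1, i.e. A² = (a^9/630)^(−1), substitute and integrate.
Substituting t = u/a, A² and the length scale cancel in the ratio: P = ∫_{5/12}^{2/3} t^4·(1 - t)^4 dt / ∫_{0}^{1} t^4·(1 - t)^4 dt.
An antiderivative of t^4·(1 - t)^4 is t^5·(70·t^4 - 315·t^3 + 540·t^2 - 420·t + 126)/630; evaluating from 5/12 to 2/3 gives ≈ 0.000877499, while the full integral is 1/630.
The result is P = 0.55282.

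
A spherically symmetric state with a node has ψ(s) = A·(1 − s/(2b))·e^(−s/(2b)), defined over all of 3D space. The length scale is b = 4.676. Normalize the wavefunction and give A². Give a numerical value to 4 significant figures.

A^2 ≈ 0.0003892

Require ∫ |ψ|² 4πs² ds = 1 over the whole domain.
Recall ∫₀^∞ s^m e^(−s/β) ds = m!·β^(m+1), carrying out the integral gives A² · 8·π·b^3.
Setting this equal to 1 gives A² = 1/(8·π·b^3).
Substituting b = 4.676 gives A² = 0.00038917, so A = 0.019727.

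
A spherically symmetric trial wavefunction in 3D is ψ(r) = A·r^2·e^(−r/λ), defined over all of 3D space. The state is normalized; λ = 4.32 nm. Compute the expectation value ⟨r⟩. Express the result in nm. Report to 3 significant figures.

By definition ⟨r⟩ = ∫ r |ψ(r)|² 4πr² dr.
Using ∫₀^∞ rⁿ e^(−αr) dr = n!/αⁿ⁺¹, evaluating both integrals, ⟨r⟩ = 7·λ/2.
With λ = 4.32, ⟨r⟩ = 15.12.

⟨r⟩ ≈ 15.1 nm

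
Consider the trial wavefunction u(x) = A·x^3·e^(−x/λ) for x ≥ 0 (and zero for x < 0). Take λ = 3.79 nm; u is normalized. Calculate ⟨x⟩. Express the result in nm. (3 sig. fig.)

⟨x⟩ ≈ 13.3 nm

⟨x⟩ = ∫ x |u|² dx over the full domain.
The ratio of the moment integral to the normalization integral gives ⟨x⟩ = 7·λ/2.
Putting λ = 3.79 gives 13.27.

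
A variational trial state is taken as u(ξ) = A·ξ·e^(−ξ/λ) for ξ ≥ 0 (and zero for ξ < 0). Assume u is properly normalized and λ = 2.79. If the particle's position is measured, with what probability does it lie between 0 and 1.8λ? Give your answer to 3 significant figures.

P = ∫_{0}^{1.8λ} |u(ξ)|² dξ.
Since A² = 1/(λ^3/4), this is the region integral divided by the full normalization integral.
Substituting t = ξ/λ, A² and the length scale cancel in the ratio: P = ∫_{0}^{1.8} t^2·e^(-2·t) dt / ∫_{0}^{∞} t^2·e^(-2·t) dt.
An antiderivative of t^2·e^(-2·t) is -(2·t^2 + 2·t + 1)·e^(-2·t)/4; evaluating from 0 to 1.8 gives 1/4 - 277·e^(-18/5)/100, while the full integral is 1/4.
Taking the ratio, P = 0.6973.

P ≈ 0.697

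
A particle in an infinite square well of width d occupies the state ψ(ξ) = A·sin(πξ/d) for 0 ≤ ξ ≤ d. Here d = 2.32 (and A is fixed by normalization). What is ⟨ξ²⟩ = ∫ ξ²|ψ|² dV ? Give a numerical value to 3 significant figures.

⟨ξ^2⟩ ≈ 1.52

The expectation value is the |ψ|²-weighted average of ξ^2: ∫ ξ^2|ψ|² dξ.
Since the A² factors cancel between numerator and denominator, ⟨ξ²⟩ = -d^2/(2·π^2) + d^2/3.
With d = 2.32, ⟨ξ^2⟩ = 1.521.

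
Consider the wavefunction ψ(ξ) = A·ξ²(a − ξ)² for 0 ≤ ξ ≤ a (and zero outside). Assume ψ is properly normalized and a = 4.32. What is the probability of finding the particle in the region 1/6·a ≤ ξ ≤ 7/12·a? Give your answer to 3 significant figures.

The probability is P = ∫ |ψ|² dξ over [1/6·a, 7/12·a].
With A² fixed by ∫|ψ|² = 1, i.e. A² = (a^9/630)^(−1), substitute and integrate.
Substituting u = ξ/a, A² and the length scale cancel in the ratio: P = ∫_{1/6}^{7/12} u^4·(1 - u)^4 du / ∫_{0}^{1} u^4·(1 - u)^4 du.
With ∫ u^4·(1 - u)^4 du = u^5·(70·u^4 - 315·u^3 + 540·u^2 - 420·u + 126)/630 + C, the region integral is ≈ 0.0010932 and the full one is 1/630.
The result is P = 0.6887.

P ≈ 0.689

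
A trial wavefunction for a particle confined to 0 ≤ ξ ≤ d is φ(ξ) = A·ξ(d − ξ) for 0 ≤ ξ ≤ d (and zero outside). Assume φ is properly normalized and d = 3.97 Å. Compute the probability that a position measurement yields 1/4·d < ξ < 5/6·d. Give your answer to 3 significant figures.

P ≈ 0.861

|φ|² is the probability density, so P = ∫_{1/4·d}^{5/6·d} |φ|² dξ.
With A² fixed by ∫|φ|² = 1, i.e. A² = (d^5/30)^(−1), substitute and integrate.
In terms of u = ξ/d (A² and the length scale cancel between numerator and denominator), P = [∫_{1/4}^{5/6} u^2·(1 - u)^2 du] / [∫_{0}^{1} u^2·(1 - u)^2 du].
Using ∫ u^2·(1 - u)^2 du = u^3·(6·u^2 - 15·u + 10)/30, the numerator is ≈ 0.028700 and the denominator is 1/30.
Taking the ratio, P = 0.8610.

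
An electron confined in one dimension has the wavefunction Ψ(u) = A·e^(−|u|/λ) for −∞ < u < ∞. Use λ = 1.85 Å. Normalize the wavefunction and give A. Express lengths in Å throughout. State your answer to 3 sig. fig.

Require ∫ |Ψ|² du = 1 over the whole domain.
Recall ∫₀^∞ u^m e^(−u/β) du = m!·β^(m+1), ∫|Ψ|² du = A²·(λ).
So A² = (λ)^(−1).
Plugging in λ = 1.85 yields A = 0.7352.

A ≈ 0.735 Å^(-1/2)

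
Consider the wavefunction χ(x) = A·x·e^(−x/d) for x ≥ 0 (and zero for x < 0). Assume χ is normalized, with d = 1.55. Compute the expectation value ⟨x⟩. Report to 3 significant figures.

The expectation value is the |χ|²-weighted average of x: ∫ x|χ|² dx.
Using ∫₀^∞ xⁿ e^(−αx) dx = n!/αⁿ⁺¹, the ratio of the moment integral to the normalization integral gives ⟨x⟩ = 3·d/2.
With d = 1.55, ⟨x⟩ = 2.325.

⟨x⟩ ≈ 2.33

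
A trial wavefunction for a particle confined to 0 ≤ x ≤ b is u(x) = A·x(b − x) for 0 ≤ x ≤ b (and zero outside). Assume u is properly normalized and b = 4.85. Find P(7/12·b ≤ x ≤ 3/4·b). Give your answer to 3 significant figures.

P ≈ 0.243

P = ∫_{7/12·b}^{3/4·b} |u(x)|² dx.
With A² fixed by ∫|u|² = 1, i.e. A² = (b^5/30)^(−1), substitute and integrate.
Let t = x/b; then A² and the length scale cancel, so P = ∫_{7/12}^{3/4} t^2·(1 - t)^2 dt ÷ ∫_{0}^{1} t^2·(1 - t)^2 dt.
Using ∫ t^2·(1 - t)^2 dt = t^3·(6·t^2 - 15·t + 10)/30, the numerator is ≈ 0.0081035 and the denominator is 1/30.
Taking the ratio, P = 0.2431.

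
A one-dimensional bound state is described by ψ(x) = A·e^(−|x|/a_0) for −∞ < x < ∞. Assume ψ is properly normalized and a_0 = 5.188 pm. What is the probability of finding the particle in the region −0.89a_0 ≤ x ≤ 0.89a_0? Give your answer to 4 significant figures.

P ≈ 0.8314

P = ∫_{−0.89a_0}^{0.89a_0} |ψ(x)|² dx.
Since A² = 1/(a_0), this is the region integral divided by the full normalization integral.
By symmetry take twice the x ≥ 0 contribution in numerator and denominator; the 2's cancel. Let u = x/a_0; then A² and the length scale cancel, so P = ∫_{0}^{0.89} e^(-2·u) du ÷ ∫_{0}^{∞} e^(-2·u) du.
With ∫ e^(-2·u) du = -e^(-2·u)/2 + C, the region integral is 1/2 - e^(-89/50)/2 and the full one is 1/2.
The result is P = 0.83136.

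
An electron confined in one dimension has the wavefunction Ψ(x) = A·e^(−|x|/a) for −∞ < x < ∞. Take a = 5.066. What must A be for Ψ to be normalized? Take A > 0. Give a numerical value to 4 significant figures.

We need A² ∫|f|² dx = 1, taking the integral from −∞ to ∞.
∫|Ψ|² dx = A²·(a).
So A² = (a)^(−1).
Substituting a = 5.066 gives A² = 0.19739, so A = 0.44429.

A ≈ 0.4443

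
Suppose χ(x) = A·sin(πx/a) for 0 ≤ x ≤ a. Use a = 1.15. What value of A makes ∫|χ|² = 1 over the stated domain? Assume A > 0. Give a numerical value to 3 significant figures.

Normalization requires ∫|χ|² dx = 1, integrated from 0 to a.
∫|χ|² dx = A²·(a/2).
Hence A² = 1/[a/2].
With a = 1.15: A² = 1.739 and A = 1.319.

A ≈ 1.32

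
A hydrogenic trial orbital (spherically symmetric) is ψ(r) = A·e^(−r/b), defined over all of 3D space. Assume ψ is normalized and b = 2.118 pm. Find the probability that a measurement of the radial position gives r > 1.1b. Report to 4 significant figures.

P ≈ 0.6227

Integrate the radial probability density 4πr²|ψ|² over r > 1.1b.
Normalization gives A² = 1/(π·b^3).
Substituting u = r/b, A², 4π and the length scale all cancel in the ratio: P = ∫_{1.1}^{∞} u^2·e^(-2·u) du / ∫_{0}^{∞} u^2·e^(-2·u) du.
Using ∫ u^2·e^(-2·u) du = -(2·u^2 + 2·u + 1)·e^(-2·u)/4, the numerator is 281·e^(-11/5)/200 and the denominator is 1/4.
The region integral divided by the full integral gives P = 0.62271.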